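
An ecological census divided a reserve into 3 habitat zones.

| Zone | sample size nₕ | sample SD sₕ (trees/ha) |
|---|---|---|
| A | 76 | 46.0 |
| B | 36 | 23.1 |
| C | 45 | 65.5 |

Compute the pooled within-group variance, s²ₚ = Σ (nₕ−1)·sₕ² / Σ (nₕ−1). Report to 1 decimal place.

A: (76−1)·46.0² = 75·2116 = 158700
B: (36−1)·23.1² = 35·533.61 = 18676.35
C: (45−1)·65.5² = 44·4290.25 = 188771
Numerator = 366147.35; denominator = Σ(nₕ−1) = 154.
s²ₚ = 366147.35/154 = 2377.580... → 2377.6.

2377.6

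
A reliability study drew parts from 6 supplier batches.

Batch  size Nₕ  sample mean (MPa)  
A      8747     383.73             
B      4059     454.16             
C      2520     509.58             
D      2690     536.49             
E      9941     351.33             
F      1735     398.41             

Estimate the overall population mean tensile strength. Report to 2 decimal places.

x̄_st = (Σ Nₕx̄ₕ) / (Σ Nₕ) = (8747·383.73 + 4059·454.16 + 2520·509.58 + 2690·536.49 + 9941·351.33 + 1735·398.41) / 29692
= 12111034.33 / 29692 = 407.8888... → 407.89.

407.89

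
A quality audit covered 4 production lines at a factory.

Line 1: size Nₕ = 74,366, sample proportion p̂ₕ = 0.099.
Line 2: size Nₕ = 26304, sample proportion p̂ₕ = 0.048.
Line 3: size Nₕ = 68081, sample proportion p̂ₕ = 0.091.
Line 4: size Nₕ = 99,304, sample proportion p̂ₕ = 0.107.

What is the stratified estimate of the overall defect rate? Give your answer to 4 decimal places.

0.0949

Wₕ = Nₕ/N with N = 268055: 0.2774, 0.0981, 0.2540, 0.3705.
p̂_st = 0.2774·0.099 + 0.0981·0.048 + 0.2540·0.091 + 0.3705·0.107 ≈ 0.094927... → 0.0949.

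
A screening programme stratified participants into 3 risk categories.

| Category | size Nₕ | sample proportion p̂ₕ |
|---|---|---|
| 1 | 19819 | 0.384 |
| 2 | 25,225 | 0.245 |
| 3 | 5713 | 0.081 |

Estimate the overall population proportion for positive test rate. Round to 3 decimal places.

Wₕ = Nₕ/N with N = 50757: 0.3905, 0.4970, 0.1126.
p̂_st = 0.3905·0.384 + 0.4970·0.245 + 0.1126·0.081 ≈ 0.28082... → 0.281.

0.281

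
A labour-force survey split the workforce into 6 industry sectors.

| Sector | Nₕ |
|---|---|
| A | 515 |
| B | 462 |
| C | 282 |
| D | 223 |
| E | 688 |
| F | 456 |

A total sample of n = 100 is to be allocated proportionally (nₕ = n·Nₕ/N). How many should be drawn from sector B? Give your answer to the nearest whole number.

N = 515 + 462 + 282 + 223 + 688 + 456 = 2626.
n_B = 100·462/2626 = 17.593... → 18.

18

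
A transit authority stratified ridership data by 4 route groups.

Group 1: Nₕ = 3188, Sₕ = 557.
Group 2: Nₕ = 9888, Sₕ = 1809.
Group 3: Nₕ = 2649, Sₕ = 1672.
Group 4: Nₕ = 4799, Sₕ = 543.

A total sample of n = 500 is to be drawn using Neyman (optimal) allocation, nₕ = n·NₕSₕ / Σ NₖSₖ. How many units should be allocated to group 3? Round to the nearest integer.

1: NₕSₕ = 3188·557 = 1775716
2: NₕSₕ = 9888·1809 = 17887392
3: NₕSₕ = 2649·1672 = 4429128
4: NₕSₕ = 4799·543 = 2605857
Σ NₕSₕ = 26698093.
n_3 = 500·4429128/26698093 = 82.948... → 83.

83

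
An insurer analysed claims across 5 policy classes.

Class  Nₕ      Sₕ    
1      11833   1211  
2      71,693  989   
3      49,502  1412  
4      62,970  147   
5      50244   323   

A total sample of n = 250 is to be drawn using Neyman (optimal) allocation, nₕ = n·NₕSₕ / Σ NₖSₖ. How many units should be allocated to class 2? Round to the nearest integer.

98

1: NₕSₕ = 11833·1211 = 14329763
2: NₕSₕ = 71693·989 = 70904377
3: NₕSₕ = 49502·1412 = 69896824
4: NₕSₕ = 62970·147 = 9256590
5: NₕSₕ = 50244·323 = 16228812
Σ NₕSₕ = 180616366.
n_2 = 250·70904377/180616366 = 98.142... → 98.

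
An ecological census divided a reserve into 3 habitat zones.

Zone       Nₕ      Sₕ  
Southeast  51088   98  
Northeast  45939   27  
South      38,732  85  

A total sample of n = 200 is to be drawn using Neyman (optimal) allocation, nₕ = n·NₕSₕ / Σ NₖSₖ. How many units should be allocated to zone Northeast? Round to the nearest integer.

Σ NₕSₕ = 51088·98 + 45939·27 + 38732·85 = 9539197.
Share for Northeast: 1240353/9539197 = 0.13003.
n_Northeast = 200 × 0.13003 = 26.005... → 26.

26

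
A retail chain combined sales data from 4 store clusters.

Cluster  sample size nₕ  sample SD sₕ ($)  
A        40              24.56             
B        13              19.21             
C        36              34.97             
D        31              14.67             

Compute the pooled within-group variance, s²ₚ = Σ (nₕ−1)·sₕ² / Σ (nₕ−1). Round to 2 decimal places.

665.61

Degrees of freedom: 39 + 12 + 35 + 30 = 116.
Σ(nₕ−1)sₕ² = 39·603.1936 + 12·369.0241 + 35·1222.9009 + 30·215.2089 = 77210.6381.
s²ₚ = 77210.6381 / 116 = 665.6089... → 665.61.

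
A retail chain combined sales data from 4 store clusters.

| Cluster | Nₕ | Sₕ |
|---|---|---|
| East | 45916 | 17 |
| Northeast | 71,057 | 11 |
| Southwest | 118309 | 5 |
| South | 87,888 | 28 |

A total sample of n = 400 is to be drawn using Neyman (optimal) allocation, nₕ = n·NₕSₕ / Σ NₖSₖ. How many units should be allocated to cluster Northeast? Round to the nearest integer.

68

East: NₕSₕ = 45916·17 = 780572
Northeast: NₕSₕ = 71057·11 = 781627
Southwest: NₕSₕ = 118309·5 = 591545
South: NₕSₕ = 87888·28 = 2460864
Σ NₕSₕ = 4614608.
n_Northeast = 400·781627/4614608 = 67.752... → 68.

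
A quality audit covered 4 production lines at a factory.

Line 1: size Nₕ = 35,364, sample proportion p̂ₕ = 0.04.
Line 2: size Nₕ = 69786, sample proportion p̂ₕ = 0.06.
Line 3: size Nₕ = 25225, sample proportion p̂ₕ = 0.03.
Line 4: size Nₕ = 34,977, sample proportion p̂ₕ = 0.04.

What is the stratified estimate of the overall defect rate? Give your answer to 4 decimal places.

N = 35364 + 69786 + 25225 + 34977 = 165352.
Overall proportion = Σ (Nₕ/N)·p̂ₕ.
Σ Nₕp̂ₕ = 1414.56 + 4187.16 + 756.75 + 1399.08 = 7757.55.
7757.55 / 165352 = 0.046915... → 0.0469.

0.0469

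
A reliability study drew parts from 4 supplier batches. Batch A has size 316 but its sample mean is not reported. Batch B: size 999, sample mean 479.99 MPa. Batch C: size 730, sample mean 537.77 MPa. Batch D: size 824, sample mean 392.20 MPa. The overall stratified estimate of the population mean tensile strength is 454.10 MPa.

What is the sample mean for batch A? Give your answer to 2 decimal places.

Σ Nₕx̄ₕ = N·μ, so 316·x̄_A = 2869·454.10 − (999·479.99 + 730·537.77 + 824·392.20).
= 1302812.9 − 1195254.91 = 107557.99.
x̄_A = 107557.99 / 316 = 340.3734... → 340.37.

340.37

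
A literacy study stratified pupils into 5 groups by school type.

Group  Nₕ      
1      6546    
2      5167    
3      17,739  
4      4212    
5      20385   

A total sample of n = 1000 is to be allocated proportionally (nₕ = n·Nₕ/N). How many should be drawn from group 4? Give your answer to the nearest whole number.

78

Share of group 4 = 4212/54049 = 0.07793.
Allocate 1000 × 0.07793 = 77.929... → 78.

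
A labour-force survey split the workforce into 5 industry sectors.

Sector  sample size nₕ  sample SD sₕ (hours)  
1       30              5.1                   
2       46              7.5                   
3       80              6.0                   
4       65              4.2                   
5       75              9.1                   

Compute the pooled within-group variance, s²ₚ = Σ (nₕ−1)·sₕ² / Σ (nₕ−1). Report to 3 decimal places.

46.002

Degrees of freedom: 29 + 45 + 79 + 64 + 74 = 291.
Σ(nₕ−1)sₕ² = 29·26.01 + 45·56.25 + 79·36 + 64·17.64 + 74·82.81 = 13386.44.
s²ₚ = 13386.44 / 291 = 46.00151... → 46.002.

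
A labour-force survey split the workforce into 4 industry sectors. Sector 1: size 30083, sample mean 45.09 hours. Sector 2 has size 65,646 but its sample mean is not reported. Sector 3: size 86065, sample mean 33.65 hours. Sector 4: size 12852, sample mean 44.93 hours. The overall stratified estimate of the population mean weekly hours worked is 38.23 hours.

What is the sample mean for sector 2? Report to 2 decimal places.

N = 30083 + 65646 + 86065 + 12852 = 194646.
Overall total = μ·N = 38.23·194646 = 7441316.58.
Subtract the known strata: 30083·45.09 + 86065·33.65 + 12852·44.93 = 4829970.08.
Remaining total for sector 2: 7441316.58 − 4829970.08 = 2611346.5.
Divide by its size: 2611346.5 / 65646 = 39.7792... → 39.78.

39.78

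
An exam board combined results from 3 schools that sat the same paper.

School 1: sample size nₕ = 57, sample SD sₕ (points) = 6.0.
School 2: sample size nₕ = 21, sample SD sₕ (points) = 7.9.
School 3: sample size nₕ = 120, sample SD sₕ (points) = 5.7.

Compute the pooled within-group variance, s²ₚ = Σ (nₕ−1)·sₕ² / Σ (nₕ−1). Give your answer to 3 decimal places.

36.567

1: (57−1)·6.0² = 56·36 = 2016
2: (21−1)·7.9² = 20·62.41 = 1248.2
3: (120−1)·5.7² = 119·32.49 = 3866.31
Numerator = 7130.51; denominator = Σ(nₕ−1) = 195.
s²ₚ = 7130.51/195 = 36.56672... → 36.567.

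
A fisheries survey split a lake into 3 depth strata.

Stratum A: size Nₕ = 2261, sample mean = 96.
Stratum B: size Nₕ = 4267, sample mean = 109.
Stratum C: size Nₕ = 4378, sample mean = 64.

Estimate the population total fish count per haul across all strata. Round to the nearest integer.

962351

A: 2261·96 = 217056
B: 4267·109 = 465103
C: 4378·64 = 280192
τ̂ = Σ Nₕx̄ₕ = 962351.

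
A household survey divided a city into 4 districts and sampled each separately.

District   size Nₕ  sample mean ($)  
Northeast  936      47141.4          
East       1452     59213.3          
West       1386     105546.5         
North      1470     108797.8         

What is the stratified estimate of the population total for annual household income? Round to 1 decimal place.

436322277.0

Population total = Σ Nₕ·x̄ₕ (each stratum's size times its mean).
936·47141.4 + 1452·59213.3 + 1386·105546.5 + 1470·108797.8 = 44124350.4 + 85977711.6 + 146287449 + 159932766 = 436322277.0.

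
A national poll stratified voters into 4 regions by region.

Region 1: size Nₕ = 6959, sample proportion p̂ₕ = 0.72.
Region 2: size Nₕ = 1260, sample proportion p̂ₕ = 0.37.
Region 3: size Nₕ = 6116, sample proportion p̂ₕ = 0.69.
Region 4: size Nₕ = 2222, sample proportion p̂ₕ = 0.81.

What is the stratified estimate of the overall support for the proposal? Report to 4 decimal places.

0.6944

N = 6959 + 1260 + 6116 + 2222 = 16557.
Overall proportion = Σ (Nₕ/N)·p̂ₕ.
Σ Nₕp̂ₕ = 5010.48 + 466.2 + 4220.04 + 1799.82 = 11496.54.
11496.54 / 16557 = 0.694361... → 0.6944.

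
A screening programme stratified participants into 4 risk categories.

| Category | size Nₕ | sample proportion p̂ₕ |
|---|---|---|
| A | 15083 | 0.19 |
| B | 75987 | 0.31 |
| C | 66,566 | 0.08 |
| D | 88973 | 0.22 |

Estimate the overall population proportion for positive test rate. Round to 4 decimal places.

Wₕ = Nₕ/N with N = 246609: 0.0612, 0.3081, 0.2699, 0.3608.
p̂_st = 0.0612·0.19 + 0.3081·0.31 + 0.2699·0.08 + 0.3608·0.22 ≈ 0.208107... → 0.2081.

0.2081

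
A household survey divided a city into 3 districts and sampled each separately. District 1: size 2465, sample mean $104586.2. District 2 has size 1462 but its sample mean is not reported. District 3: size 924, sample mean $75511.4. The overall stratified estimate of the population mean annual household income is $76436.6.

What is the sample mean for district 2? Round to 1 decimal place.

Σ Nₕx̄ₕ = N·μ, so 1462·x̄_2 = 4851·76436.6 − (2465·104586.2 + 924·75511.4).
= 370793946.6 − 327577516.6 = 43216430.
x̄_2 = 43216430 / 1462 = 29559.802... → 29559.8.

29559.8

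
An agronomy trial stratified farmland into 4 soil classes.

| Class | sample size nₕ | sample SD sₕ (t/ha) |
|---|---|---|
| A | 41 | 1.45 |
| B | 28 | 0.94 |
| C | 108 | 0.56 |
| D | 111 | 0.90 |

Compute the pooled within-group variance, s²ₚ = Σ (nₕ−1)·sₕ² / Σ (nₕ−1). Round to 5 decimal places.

Degrees of freedom: 40 + 27 + 107 + 110 = 284.
Σ(nₕ−1)sₕ² = 40·2.1025 + 27·0.8836 + 107·0.3136 + 110·0.81 = 230.6124.
s²ₚ = 230.6124 / 284 = 0.8120155... → 0.81202.

0.81202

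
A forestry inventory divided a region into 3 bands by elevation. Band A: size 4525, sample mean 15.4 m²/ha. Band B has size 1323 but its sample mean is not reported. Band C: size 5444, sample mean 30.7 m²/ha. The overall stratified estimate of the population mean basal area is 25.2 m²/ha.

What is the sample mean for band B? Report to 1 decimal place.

N = 4525 + 1323 + 5444 = 11292.
Overall total = μ·N = 25.2·11292 = 284558.4.
Subtract the known strata: 4525·15.4 + 5444·30.7 = 236815.8.
Remaining total for band B: 284558.4 − 236815.8 = 47742.6.
Divide by its size: 47742.6 / 1323 = 36.087... → 36.1.

36.1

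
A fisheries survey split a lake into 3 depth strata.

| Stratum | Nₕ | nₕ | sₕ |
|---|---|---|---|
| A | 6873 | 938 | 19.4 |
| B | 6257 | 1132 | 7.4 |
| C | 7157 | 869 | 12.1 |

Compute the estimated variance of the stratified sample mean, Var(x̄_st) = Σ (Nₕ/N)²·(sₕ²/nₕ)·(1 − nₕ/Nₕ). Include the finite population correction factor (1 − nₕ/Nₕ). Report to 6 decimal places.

0.061960

N = 20287; Wₕ = Nₕ/N.
stratum A: (6873/20287)²·19.4²/938·(1 − 938/6873) = 0.039767843
stratum B: (6257/20287)²·7.4²/1132·(1 − 1132/6257) = 0.003769132
stratum C: (7157/20287)²·12.1²/869·(1 − 869/7157) = 0.018422937
Sum = 0.061959911 → 0.061960.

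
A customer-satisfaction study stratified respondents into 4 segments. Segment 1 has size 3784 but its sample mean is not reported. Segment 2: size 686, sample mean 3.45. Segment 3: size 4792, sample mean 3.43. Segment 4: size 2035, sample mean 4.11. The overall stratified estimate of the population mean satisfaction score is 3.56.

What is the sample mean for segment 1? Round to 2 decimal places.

Σ Nₕx̄ₕ = N·μ, so 3784·x̄_1 = 11297·3.56 − (686·3.45 + 4792·3.43 + 2035·4.11).
= 40217.32 − 27167.11 = 13050.21.
x̄_1 = 13050.21 / 3784 = 3.4488... → 3.45.

3.45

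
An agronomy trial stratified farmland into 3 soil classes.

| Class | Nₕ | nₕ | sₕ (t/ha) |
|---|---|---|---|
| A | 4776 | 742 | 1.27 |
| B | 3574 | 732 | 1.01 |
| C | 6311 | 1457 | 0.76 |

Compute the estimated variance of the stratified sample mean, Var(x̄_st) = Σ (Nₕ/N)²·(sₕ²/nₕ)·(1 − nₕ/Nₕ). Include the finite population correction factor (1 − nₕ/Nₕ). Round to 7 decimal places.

N = 14661; Wₕ = Nₕ/N.
class A: (4776/14661)²·1.27²/742·(1 − 742/4776) = 0.0001948393
class B: (3574/14661)²·1.01²/732·(1 − 732/3574) = 0.0000658541
class C: (6311/14661)²·0.76²/1457·(1 − 1457/6311) = 0.0000564987
Sum = 0.0003171921 → 0.0003172.

0.0003172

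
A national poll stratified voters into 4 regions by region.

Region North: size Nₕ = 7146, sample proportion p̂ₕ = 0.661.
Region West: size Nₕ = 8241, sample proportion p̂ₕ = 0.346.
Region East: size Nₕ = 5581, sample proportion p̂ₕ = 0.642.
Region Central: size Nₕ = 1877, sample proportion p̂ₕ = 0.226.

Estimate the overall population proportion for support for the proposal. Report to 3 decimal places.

N = 7146 + 8241 + 5581 + 1877 = 22845.
Overall proportion = Σ (Nₕ/N)·p̂ₕ.
Σ Nₕp̂ₕ = 4723.506 + 2851.386 + 3583.002 + 424.202 = 11582.096.
11582.096 / 22845 = 0.50699... → 0.507.

0.507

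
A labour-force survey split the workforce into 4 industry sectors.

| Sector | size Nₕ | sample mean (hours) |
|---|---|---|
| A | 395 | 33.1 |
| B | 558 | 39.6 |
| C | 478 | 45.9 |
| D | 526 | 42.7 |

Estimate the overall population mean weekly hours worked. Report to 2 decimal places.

40.66

N = 395 + 558 + 478 + 526 = 1957.
The stratified mean weights each stratum mean by its population share Nₕ/N.
Σ Nₕx̄ₕ = 395·33.1 + 558·39.6 + 478·45.9 + 526·42.7 = 13074.5 + 22096.8 + 21940.2 + 22460.2 = 79571.7.
Divide by N: 79571.7 / 1957 = 40.6600... → 40.66.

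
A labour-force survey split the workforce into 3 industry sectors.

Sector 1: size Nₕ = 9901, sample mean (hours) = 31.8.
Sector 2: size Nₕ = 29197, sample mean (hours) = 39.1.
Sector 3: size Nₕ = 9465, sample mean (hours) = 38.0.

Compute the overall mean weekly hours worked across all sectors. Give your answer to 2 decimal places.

x̄_st = (Σ Nₕx̄ₕ) / (Σ Nₕ) = (9901·31.8 + 29197·39.1 + 9465·38.0) / 48563
= 1816124.5 / 48563 = 37.3973... → 37.40.

37.40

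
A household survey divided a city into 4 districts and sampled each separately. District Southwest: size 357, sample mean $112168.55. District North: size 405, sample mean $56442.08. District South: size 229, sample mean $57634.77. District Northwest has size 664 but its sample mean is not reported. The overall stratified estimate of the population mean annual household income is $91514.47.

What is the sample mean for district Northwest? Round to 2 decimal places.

113486.25

N = 357 + 405 + 229 + 664 = 1655.
Overall total = μ·N = 91514.47·1655 = 151456447.85.
Subtract the known strata: 357·112168.55 + 405·56442.08 + 229·57634.77 = 76101577.08.
Remaining total for district Northwest: 151456447.85 − 76101577.08 = 75354870.77.
Divide by its size: 75354870.77 / 664 = 113486.2512... → 113486.25.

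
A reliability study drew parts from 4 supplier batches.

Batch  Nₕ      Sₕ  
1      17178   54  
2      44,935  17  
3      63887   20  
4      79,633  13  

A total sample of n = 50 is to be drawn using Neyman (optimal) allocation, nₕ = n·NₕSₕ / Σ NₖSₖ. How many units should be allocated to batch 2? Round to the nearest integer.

1: NₕSₕ = 17178·54 = 927612
2: NₕSₕ = 44935·17 = 763895
3: NₕSₕ = 63887·20 = 1277740
4: NₕSₕ = 79633·13 = 1035229
Σ NₕSₕ = 4004476.
n_2 = 50·763895/4004476 = 9.538... → 10.

10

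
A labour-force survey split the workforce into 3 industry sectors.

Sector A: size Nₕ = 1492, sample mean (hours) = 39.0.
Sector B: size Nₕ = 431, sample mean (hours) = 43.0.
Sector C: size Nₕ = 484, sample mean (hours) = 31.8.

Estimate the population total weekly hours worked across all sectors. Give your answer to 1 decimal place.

92112.2

A: 1492·39.0 = 58188
B: 431·43.0 = 18533
C: 484·31.8 = 15391.2
τ̂ = Σ Nₕx̄ₕ = 92112.2.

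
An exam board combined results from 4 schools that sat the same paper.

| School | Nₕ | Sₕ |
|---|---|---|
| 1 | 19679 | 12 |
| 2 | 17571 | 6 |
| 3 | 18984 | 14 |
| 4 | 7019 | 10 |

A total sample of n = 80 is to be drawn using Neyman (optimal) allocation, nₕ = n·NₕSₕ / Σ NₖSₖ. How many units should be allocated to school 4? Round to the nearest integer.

1: NₕSₕ = 19679·12 = 236148
2: NₕSₕ = 17571·6 = 105426
3: NₕSₕ = 18984·14 = 265776
4: NₕSₕ = 7019·10 = 70190
Σ NₕSₕ = 677540.
n_4 = 80·70190/677540 = 8.288... → 8.

8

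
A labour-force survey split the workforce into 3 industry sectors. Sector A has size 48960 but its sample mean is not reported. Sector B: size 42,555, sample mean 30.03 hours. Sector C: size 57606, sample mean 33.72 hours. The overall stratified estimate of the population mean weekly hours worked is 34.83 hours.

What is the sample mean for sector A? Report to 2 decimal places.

40.31

N = 48960 + 42555 + 57606 = 149121.
Overall total = μ·N = 34.83·149121 = 5193884.43.
Subtract the known strata: 42555·30.03 + 57606·33.72 = 3220400.97.
Remaining total for sector A: 5193884.43 − 3220400.97 = 1973483.46.
Divide by its size: 1973483.46 / 48960 = 40.3081... → 40.31.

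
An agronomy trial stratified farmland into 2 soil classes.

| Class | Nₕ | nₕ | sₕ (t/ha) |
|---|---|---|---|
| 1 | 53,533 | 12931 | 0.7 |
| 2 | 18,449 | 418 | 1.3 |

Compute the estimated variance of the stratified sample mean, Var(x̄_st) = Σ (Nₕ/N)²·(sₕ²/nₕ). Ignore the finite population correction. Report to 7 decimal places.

N = 71982. Term for each stratum: Wₕ²sₕ²/nₕ.
Var(x̄_st) = 0.0000209585 + 0.0002655879 = 0.0002865463 → 0.0002865.

0.0002865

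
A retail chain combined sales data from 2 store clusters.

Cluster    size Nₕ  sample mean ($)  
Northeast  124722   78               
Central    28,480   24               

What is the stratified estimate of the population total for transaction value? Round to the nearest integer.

10411836

Northeast: 124722·78 = 9728316
Central: 28480·24 = 683520
τ̂ = Σ Nₕx̄ₕ = 10411836.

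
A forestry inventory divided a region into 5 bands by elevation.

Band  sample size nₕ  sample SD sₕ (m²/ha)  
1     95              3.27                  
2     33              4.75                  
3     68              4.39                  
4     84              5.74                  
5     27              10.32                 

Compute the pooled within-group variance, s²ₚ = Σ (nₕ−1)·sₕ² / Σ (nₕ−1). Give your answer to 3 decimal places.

1: (95−1)·3.27² = 94·10.6929 = 1005.1326
2: (33−1)·4.75² = 32·22.5625 = 722
3: (68−1)·4.39² = 67·19.2721 = 1291.2307
4: (84−1)·5.74² = 83·32.9476 = 2734.6508
5: (27−1)·10.32² = 26·106.5024 = 2769.0624
Numerator = 8522.0765; denominator = Σ(nₕ−1) = 302.
s²ₚ = 8522.0765/302 = 28.21880... → 28.219.

28.219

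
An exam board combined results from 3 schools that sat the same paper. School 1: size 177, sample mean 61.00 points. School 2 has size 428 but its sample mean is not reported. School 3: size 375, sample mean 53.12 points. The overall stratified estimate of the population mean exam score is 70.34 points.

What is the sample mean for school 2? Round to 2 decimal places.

89.29

N = 177 + 428 + 375 = 980.
Overall total = μ·N = 70.34·980 = 68933.2.
Subtract the known strata: 177·61.00 + 375·53.12 = 30717.
Remaining total for school 2: 68933.2 − 30717 = 38216.2.
Divide by its size: 38216.2 / 428 = 89.2902... → 89.29.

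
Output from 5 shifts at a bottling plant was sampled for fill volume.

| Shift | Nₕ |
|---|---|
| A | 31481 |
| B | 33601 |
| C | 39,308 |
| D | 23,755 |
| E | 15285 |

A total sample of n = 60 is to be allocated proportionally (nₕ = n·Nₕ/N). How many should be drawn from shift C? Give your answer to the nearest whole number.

16

Share of shift C = 39308/143430 = 0.27406.
Allocate 60 × 0.27406 = 16.443... → 16.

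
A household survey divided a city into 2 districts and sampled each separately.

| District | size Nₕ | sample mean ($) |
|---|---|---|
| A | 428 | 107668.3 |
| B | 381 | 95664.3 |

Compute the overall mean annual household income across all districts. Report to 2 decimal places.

102014.99

N = 809; weights Wₕ = Nₕ/N = (0.5290, 0.4710).
x̄_st = Σ Wₕ·x̄ₕ = 0.5290·107668.3 + 0.4710·95664.3 ≈ 102014.9947...
→ 102014.99.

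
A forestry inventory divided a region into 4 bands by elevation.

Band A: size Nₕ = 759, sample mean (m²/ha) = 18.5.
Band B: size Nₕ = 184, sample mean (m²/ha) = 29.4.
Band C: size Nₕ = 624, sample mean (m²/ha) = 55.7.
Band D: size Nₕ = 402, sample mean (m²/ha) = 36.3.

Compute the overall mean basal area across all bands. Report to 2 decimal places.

N = 1969; weights Wₕ = Nₕ/N = (0.3855, 0.0934, 0.3169, 0.2042).
x̄_st = Σ Wₕ·x̄ₕ = 0.3855·18.5 + 0.0934·29.4 + 0.3169·55.7 + 0.2042·36.3 ≈ 34.9418...
→ 34.94.

34.94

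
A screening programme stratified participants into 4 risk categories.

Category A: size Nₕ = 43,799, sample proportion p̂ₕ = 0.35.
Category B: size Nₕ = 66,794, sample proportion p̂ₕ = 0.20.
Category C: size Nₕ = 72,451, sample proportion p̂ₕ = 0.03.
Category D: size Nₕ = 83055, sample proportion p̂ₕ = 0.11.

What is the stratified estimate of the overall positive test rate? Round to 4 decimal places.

N = 43799 + 66794 + 72451 + 83055 = 266099.
Overall proportion = Σ (Nₕ/N)·p̂ₕ.
Σ Nₕp̂ₕ = 15329.65 + 13358.8 + 2173.53 + 9136.05 = 39998.03.
39998.03 / 266099 = 0.150313... → 0.1503.

0.1503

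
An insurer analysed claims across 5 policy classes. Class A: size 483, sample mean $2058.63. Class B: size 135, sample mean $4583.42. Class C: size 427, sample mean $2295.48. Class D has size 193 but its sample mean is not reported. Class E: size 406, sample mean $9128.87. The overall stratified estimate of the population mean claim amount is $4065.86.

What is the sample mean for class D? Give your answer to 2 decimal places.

N = 483 + 135 + 427 + 193 + 406 = 1644.
Overall total = μ·N = 4065.86·1644 = 6684273.84.
Subtract the known strata: 483·2058.63 + 135·4583.42 + 427·2295.48 + 406·9128.87 = 6299571.17.
Remaining total for class D: 6684273.84 − 6299571.17 = 384702.67.
Divide by its size: 384702.67 / 193 = 1993.2781... → 1993.28.

1993.28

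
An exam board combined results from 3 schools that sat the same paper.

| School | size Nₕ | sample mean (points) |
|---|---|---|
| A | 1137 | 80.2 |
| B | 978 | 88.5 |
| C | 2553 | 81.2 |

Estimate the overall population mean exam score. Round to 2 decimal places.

82.49

N = 4668; weights Wₕ = Nₕ/N = (0.2436, 0.2095, 0.5469).
x̄_st = Σ Wₕ·x̄ₕ = 0.2436·80.2 + 0.2095·88.5 + 0.5469·81.2 ≈ 82.4859...
→ 82.49.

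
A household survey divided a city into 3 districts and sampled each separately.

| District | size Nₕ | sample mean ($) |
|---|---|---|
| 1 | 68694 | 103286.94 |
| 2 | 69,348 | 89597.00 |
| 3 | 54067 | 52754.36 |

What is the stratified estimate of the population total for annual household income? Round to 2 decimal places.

Population total = Σ Nₕ·x̄ₕ (each stratum's size times its mean).
68694·103286.94 + 69348·89597.00 + 54067·52754.36 = 7095193056.36 + 6213372756 + 2852269982.12 = 16160835794.48.

16160835794.48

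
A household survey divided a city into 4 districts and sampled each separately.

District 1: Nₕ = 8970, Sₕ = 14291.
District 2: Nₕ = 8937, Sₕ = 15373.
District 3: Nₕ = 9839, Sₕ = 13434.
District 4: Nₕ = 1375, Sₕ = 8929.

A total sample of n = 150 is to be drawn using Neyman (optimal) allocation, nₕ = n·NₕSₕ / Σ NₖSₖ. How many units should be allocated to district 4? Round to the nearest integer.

Σ NₕSₕ = 8970·14291 + 8937·15373 + 9839·13434 + 1375·8929 = 410033272.
Share for 4: 12277375/410033272 = 0.02994.
n_4 = 150 × 0.02994 = 4.491... → 4.

4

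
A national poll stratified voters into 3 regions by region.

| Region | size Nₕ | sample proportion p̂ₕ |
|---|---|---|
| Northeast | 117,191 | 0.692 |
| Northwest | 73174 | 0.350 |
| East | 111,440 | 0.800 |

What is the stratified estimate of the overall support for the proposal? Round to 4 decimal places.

0.6490

Wₕ = Nₕ/N with N = 301805: 0.3883, 0.2425, 0.3692.
p̂_st = 0.3883·0.692 + 0.2425·0.350 + 0.3692·0.800 ≈ 0.648959... → 0.6490.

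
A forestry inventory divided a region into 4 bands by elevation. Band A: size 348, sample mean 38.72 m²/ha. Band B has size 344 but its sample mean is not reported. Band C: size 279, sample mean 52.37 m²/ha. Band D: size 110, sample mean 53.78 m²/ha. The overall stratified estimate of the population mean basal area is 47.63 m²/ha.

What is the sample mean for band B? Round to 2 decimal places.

50.83

N = 348 + 344 + 279 + 110 = 1081.
Overall total = μ·N = 47.63·1081 = 51488.03.
Subtract the known strata: 348·38.72 + 279·52.37 + 110·53.78 = 34001.59.
Remaining total for band B: 51488.03 − 34001.59 = 17486.44.
Divide by its size: 17486.44 / 344 = 50.8327... → 50.83.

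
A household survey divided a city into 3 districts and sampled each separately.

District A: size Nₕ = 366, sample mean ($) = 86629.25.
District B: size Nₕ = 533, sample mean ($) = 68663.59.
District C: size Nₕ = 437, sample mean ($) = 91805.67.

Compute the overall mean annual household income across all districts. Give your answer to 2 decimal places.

81155.00

N = 366 + 533 + 437 = 1336.
The stratified mean weights each stratum mean by its population share Nₕ/N.
Σ Nₕx̄ₕ = 366·86629.25 + 533·68663.59 + 437·91805.67 = 31706305.5 + 36597693.47 + 40119077.79 = 108423076.76.
Divide by N: 108423076.76 / 1336 = 81154.9976... → 81155.00.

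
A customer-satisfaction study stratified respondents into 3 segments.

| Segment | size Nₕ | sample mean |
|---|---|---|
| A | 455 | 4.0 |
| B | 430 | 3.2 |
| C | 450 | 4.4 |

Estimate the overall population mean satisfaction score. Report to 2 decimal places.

N = 1335; weights Wₕ = Nₕ/N = (0.3408, 0.3221, 0.3371).
x̄_st = Σ Wₕ·x̄ₕ = 0.3408·4.0 + 0.3221·3.2 + 0.3371·4.4 ≈ 3.8772...
→ 3.88.

3.88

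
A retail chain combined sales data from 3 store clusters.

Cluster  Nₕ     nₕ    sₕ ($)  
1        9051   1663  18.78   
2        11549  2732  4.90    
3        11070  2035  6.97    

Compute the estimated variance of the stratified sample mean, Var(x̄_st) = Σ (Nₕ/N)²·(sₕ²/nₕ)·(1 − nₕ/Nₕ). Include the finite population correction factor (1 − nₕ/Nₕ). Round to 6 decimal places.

N = 31670; Wₕ = Nₕ/N.
cluster 1: (9051/31670)²·18.78²/1663·(1 − 1663/9051) = 0.014139246
cluster 2: (11549/31670)²·4.90²/2732·(1 − 2732/11549) = 0.000892238
cluster 3: (11070/31670)²·6.97²/2035·(1 − 2035/11070) = 0.002380569
Sum = 0.017412053 → 0.017412.

0.017412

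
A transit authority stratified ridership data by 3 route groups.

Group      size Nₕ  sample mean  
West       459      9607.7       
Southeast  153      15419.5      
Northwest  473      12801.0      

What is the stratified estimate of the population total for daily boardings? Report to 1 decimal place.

12823990.8

West: 459·9607.7 = 4409934.3
Southeast: 153·15419.5 = 2359183.5
Northwest: 473·12801.0 = 6054873
τ̂ = Σ Nₕx̄ₕ = 12823990.8.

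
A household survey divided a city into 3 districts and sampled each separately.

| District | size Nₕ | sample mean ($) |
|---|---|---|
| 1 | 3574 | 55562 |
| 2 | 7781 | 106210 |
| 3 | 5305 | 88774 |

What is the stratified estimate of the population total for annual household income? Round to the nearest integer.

1495944668

1: 3574·55562 = 198578588
2: 7781·106210 = 826420010
3: 5305·88774 = 470946070
τ̂ = Σ Nₕx̄ₕ = 1495944668.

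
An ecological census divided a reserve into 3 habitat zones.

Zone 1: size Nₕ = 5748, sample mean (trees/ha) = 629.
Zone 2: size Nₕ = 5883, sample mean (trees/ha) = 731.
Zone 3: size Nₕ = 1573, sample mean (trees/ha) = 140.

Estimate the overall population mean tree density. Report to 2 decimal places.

616.19

N = 5748 + 5883 + 1573 = 13204.
Overall mean = Σ (Nₕ/N)·x̄ₕ — weight by population share, not a simple average.
Σ Nₕx̄ₕ = 5748·629 + 5883·731 + 1573·140 = 3615492 + 4300473 + 220220 = 8136185.
Divide by N: 8136185 / 13204 = 616.1909... → 616.19.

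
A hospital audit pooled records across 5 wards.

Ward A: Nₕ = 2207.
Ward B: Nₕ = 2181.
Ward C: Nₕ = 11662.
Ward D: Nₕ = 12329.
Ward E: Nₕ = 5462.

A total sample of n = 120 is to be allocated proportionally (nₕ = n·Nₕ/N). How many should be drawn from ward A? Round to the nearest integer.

8

N = 2207 + 2181 + 11662 + 12329 + 5462 = 33841.
n_A = 120·2207/33841 = 7.826... → 8.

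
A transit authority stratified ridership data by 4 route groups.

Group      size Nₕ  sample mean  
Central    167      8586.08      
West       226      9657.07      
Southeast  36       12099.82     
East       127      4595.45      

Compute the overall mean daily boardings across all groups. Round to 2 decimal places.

8337.39

N = 167 + 226 + 36 + 127 = 556.
The stratified mean weights each stratum mean by its population share Nₕ/N.
Σ Nₕx̄ₕ = 167·8586.08 + 226·9657.07 + 36·12099.82 + 127·4595.45 = 1433875.36 + 2182497.82 + 435593.52 + 583622.15 = 4635588.85.
Divide by N: 4635588.85 / 556 = 8337.3900... → 8337.39.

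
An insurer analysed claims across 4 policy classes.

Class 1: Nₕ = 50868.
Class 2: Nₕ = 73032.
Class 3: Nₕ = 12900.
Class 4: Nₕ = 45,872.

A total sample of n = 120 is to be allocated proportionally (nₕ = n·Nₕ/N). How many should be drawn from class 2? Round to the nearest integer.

N = 50868 + 73032 + 12900 + 45872 = 182672.
n_2 = 120·73032/182672 = 47.976... → 48.

48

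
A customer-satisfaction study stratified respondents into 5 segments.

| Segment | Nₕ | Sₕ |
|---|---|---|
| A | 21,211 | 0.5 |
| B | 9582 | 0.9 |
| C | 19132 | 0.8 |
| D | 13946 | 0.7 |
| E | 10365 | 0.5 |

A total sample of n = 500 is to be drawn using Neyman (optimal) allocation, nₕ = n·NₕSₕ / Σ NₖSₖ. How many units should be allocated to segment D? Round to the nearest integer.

99

Σ NₕSₕ = 21211·0.5 + 9582·0.9 + 19132·0.8 + 13946·0.7 + 10365·0.5 = 49479.6.
Share for D: 9762.2/49479.6 = 0.19730.
n_D = 500 × 0.19730 = 98.649... → 99.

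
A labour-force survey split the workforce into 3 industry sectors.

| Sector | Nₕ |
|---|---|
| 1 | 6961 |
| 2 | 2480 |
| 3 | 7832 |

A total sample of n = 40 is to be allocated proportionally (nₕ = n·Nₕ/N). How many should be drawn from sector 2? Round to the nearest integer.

6

N = 6961 + 2480 + 7832 = 17273.
n_2 = 40·2480/17273 = 5.743... → 6.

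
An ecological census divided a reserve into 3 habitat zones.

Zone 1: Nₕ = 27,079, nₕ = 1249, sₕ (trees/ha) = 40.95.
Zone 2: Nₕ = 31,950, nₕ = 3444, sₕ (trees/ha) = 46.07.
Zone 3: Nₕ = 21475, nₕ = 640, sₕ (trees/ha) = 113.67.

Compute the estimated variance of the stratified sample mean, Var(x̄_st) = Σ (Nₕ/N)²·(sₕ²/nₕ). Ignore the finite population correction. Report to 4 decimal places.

1.6856

N = 80504. Term for each stratum: Wₕ²sₕ²/nₕ.
Var(x̄_st) = 0.1519063 + 0.0970689 + 1.4366242 = 1.6855993 → 1.6856.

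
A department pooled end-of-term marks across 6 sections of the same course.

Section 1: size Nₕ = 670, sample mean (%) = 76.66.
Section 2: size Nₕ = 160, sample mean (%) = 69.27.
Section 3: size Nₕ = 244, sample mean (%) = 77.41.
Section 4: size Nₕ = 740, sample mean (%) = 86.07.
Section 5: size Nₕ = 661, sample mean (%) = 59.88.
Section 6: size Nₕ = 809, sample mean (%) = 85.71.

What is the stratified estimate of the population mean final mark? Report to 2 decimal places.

N = 3284; weights Wₕ = Nₕ/N = (0.2040, 0.0487, 0.0743, 0.2253, 0.2013, 0.2463).
x̄_st = Σ Wₕ·x̄ₕ = 0.2040·76.66 + 0.0487·69.27 + 0.0743·77.41 + 0.2253·86.07 + 0.2013·59.88 + 0.2463·85.71 ≈ 77.3280...
→ 77.33.

77.33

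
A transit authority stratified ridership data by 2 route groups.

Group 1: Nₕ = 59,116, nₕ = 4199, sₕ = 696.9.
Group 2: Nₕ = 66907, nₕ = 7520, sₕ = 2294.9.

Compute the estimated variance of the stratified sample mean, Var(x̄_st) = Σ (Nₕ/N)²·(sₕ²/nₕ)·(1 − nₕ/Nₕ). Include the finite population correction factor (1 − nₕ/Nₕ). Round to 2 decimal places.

N = 126023; Wₕ = Nₕ/N.
group 1: (59116/126023)²·696.9²/4199·(1 − 4199/59116) = 23.64326
group 2: (66907/126023)²·2294.9²/7520·(1 − 7520/66907) = 175.21570
Sum = 198.85895 → 198.86.

198.86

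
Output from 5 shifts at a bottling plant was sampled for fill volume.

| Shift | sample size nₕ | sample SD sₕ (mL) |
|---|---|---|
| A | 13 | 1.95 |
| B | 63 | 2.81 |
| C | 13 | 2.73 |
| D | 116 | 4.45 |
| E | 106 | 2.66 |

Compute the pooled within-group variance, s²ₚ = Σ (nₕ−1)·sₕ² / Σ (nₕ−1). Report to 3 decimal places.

A: (13−1)·1.95² = 12·3.8025 = 45.63
B: (63−1)·2.81² = 62·7.8961 = 489.5582
C: (13−1)·2.73² = 12·7.4529 = 89.4348
D: (116−1)·4.45² = 115·19.8025 = 2277.2875
E: (106−1)·2.66² = 105·7.0756 = 742.938
Numerator = 3644.8485; denominator = Σ(nₕ−1) = 306.
s²ₚ = 3644.8485/306 = 11.91127... → 11.911.

11.911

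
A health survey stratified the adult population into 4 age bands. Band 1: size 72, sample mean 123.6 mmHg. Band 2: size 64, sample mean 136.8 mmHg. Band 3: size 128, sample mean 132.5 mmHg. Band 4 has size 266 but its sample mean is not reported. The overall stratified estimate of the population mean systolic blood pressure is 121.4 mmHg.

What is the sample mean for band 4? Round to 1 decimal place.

111.8

Σ Nₕx̄ₕ = N·μ, so 266·x̄_4 = 530·121.4 − (72·123.6 + 64·136.8 + 128·132.5).
= 64342 − 34614.4 = 29727.6.
x̄_4 = 29727.6 / 266 = 111.758... → 111.8.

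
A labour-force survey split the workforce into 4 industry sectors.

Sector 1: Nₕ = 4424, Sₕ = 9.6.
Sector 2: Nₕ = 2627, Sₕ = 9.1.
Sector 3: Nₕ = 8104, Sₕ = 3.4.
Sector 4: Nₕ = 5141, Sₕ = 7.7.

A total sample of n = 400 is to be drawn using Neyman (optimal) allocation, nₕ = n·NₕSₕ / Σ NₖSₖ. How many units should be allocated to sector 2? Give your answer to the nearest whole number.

72

1: NₕSₕ = 4424·9.6 = 42470.4
2: NₕSₕ = 2627·9.1 = 23905.7
3: NₕSₕ = 8104·3.4 = 27553.6
4: NₕSₕ = 5141·7.7 = 39585.7
Σ NₕSₕ = 133515.4.
n_2 = 400·23905.7/133515.4 = 71.619... → 72.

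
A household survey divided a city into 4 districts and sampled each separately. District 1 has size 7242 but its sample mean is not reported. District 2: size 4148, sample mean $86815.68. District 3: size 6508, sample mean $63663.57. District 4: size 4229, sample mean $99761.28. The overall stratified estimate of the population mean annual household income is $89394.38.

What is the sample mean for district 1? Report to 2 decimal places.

Σ Nₕx̄ₕ = N·μ, so 7242·x̄_1 = 22127·89394.38 − (4148·86815.68 + 6508·63663.57 + 4229·99761.28).
= 1978029446.26 − 1196324407.32 = 781705038.94.
x̄_1 = 781705038.94 / 7242 = 107940.4914... → 107940.49.

107940.49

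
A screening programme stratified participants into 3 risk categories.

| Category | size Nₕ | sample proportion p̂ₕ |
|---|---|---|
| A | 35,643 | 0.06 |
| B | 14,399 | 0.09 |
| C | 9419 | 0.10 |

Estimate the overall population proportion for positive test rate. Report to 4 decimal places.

0.0736

N = 35643 + 14399 + 9419 = 59461.
Overall proportion = Σ (Nₕ/N)·p̂ₕ.
Σ Nₕp̂ₕ = 2138.58 + 1295.91 + 941.9 = 4376.39.
4376.39 / 59461 = 0.073601... → 0.0736.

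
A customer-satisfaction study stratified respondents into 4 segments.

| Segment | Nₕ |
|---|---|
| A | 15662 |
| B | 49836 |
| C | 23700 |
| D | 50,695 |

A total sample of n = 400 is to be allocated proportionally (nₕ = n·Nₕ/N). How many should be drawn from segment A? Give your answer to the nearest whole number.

45

Share of segment A = 15662/139893 = 0.11196.
Allocate 400 × 0.11196 = 44.783... → 45.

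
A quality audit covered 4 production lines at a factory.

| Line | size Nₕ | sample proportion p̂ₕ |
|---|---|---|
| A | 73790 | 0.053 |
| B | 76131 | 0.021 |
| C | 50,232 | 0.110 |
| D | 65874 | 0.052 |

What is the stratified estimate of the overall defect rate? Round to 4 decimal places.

0.0544

N = 73790 + 76131 + 50232 + 65874 = 266027.
Overall proportion = Σ (Nₕ/N)·p̂ₕ.
Σ Nₕp̂ₕ = 3910.87 + 1598.751 + 5525.52 + 3425.448 = 14460.589.
14460.589 / 266027 = 0.054358... → 0.0544.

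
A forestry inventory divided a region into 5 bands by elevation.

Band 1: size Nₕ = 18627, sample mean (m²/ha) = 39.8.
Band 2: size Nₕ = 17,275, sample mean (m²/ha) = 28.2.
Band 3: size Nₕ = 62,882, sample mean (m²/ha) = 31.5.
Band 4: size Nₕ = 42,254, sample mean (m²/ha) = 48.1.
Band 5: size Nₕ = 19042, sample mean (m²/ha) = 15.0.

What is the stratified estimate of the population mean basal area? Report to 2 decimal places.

N = 160080; weights Wₕ = Nₕ/N = (0.1164, 0.1079, 0.3928, 0.2640, 0.1190).
x̄_st = Σ Wₕ·x̄ₕ = 0.1164·39.8 + 0.1079·28.2 + 0.3928·31.5 + 0.2640·48.1 + 0.1190·15.0 ≈ 34.5286...
→ 34.53.

34.53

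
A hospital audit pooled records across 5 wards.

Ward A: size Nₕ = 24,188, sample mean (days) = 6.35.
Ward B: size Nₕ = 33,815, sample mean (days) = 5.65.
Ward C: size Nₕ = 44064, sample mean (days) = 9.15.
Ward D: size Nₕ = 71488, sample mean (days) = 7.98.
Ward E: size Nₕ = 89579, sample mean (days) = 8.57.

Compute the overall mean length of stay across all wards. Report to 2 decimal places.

7.93

N = 263134; weights Wₕ = Nₕ/N = (0.0919, 0.1285, 0.1675, 0.2717, 0.3404).
x̄_st = Σ Wₕ·x̄ₕ = 0.0919·6.35 + 0.1285·5.65 + 0.1675·9.15 + 0.2717·7.98 + 0.3404·8.57 ≈ 7.9275...
→ 7.93.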